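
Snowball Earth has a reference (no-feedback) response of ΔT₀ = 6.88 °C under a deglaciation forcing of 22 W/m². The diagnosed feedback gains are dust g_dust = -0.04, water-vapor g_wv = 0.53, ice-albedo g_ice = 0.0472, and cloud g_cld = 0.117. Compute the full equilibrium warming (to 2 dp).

Total gain g = -0.04 + 0.53 + 0.0472 + 0.117 = 0.6542.
Amplification A = 1/(1 − 0.6542) = 2.892.
ΔT = 6.88 × 2.892 = 19.90 °C.

19.90 °C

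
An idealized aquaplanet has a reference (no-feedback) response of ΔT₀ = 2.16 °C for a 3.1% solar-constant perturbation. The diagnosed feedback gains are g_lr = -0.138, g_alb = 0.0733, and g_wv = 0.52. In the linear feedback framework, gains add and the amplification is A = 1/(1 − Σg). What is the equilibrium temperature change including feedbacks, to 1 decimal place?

Total gain g = -0.138 + 0.0733 + 0.52 = 0.4553.
Amplification A = 1/(1 − 0.4553) = 1.836.
ΔT = 2.16 × 1.836 = 4.0 °C.

4.0 °C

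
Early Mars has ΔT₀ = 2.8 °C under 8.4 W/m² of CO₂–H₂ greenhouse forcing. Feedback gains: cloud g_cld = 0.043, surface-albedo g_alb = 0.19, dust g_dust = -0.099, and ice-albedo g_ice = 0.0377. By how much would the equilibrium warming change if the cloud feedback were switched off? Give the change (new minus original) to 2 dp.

-0.17 °C

Original: g = 0.1717, ΔT = 2.8/(1−0.1717) = 3.3804 °C.
Without cloud: g' = 0.1287, ΔT' = 2.8/(1−0.1287) = 3.2136 °C.
Change = 3.2136 − 3.3804 = -0.17 °C.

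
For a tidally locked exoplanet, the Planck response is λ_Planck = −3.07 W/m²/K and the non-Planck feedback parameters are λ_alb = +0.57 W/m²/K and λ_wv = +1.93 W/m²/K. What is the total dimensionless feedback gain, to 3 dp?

0.814

Convert to gains: g_alb = 0.57/3.07 = 0.1857; g_wv = 1.93/3.07 = 0.6287.
Total gain g = 0.8144.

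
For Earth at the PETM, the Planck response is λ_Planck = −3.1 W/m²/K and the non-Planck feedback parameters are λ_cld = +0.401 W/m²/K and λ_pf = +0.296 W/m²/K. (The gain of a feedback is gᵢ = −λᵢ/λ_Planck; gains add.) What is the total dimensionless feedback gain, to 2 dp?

Convert to gains: g_cld = 0.401/3.1 = 0.1294; g_pf = 0.296/3.1 = 0.09548.
Total gain g = 0.22488.

0.22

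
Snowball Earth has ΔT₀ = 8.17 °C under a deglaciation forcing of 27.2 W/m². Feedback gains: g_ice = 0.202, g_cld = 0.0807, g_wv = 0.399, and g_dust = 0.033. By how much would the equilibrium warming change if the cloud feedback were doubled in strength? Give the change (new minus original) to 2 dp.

Original: g = 0.7147, ΔT = 8.17/(1−0.7147) = 28.6365 °C.
With doubled cloud: g' = 0.7954, ΔT' = 8.17/(1−0.7954) = 39.9316 °C.
Change = 39.9316 − 28.6365 = 11.30 °C.

11.30 °C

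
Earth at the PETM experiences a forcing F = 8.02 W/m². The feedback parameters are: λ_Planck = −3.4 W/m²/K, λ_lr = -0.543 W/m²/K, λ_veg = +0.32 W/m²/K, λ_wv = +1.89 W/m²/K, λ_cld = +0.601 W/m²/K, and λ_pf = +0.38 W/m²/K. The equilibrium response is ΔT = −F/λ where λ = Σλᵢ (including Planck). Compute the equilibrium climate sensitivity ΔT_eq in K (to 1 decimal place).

Net feedback parameter λ = (−3.4) + (-0.543) + (+0.32) + (+1.89) + (+0.601) + (+0.38) = -0.752 W/m²/K.
ΔT = −F/λ = −8.02/(-0.752) = 10.7 K.

10.7 K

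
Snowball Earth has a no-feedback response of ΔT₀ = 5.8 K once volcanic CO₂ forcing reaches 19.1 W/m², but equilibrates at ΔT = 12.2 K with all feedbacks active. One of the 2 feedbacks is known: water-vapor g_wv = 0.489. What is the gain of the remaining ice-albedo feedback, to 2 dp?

0.04

Amplification A = ΔT/ΔT₀ = 12.2/5.8 = 2.103.
Total gain g = 1 − 1/A = 1 − 1/2.103 = 0.5245.
The known gain is 0.489.
g_ice = 0.5245 − 0.489 = 0.04.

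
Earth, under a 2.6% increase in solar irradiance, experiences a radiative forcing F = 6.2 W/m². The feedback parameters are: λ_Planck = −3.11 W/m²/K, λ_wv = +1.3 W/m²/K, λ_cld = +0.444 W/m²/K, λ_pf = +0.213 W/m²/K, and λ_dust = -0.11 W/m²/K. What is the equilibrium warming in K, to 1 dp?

4.9 K

Net feedback parameter λ = (−3.11) + (+1.3) + (+0.444) + (+0.213) + (-0.11) = -1.263 W/m²/K.
ΔT = −F/λ = −6.2/(-1.263) = 4.9 K.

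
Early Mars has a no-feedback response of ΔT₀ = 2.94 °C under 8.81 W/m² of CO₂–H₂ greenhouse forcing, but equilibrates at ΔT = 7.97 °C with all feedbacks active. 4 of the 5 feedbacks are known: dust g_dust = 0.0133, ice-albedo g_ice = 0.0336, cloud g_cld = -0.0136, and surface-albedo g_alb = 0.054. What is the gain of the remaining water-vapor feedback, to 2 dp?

0.54

Amplification A = ΔT/ΔT₀ = 7.97/2.94 = 2.711.
Total gain g = 1 − 1/A = 1 − 1/2.711 = 0.6311.
Known gains sum to 0.0133 + 0.0336 − 0.0136 + 0.054 = 0.0873.
g_wv = 0.6311 − 0.0873 = 0.54.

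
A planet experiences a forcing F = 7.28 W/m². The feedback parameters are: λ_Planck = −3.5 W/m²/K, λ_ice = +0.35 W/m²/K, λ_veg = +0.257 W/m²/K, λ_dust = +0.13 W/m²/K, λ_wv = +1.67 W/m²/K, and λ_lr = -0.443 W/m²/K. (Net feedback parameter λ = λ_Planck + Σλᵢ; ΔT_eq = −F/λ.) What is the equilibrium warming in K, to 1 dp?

Net feedback parameter λ = (−3.5) + (+0.35) + (+0.257) + (+0.13) + (+1.67) + (-0.443) = -1.536 W/m²/K.
ΔT = −F/λ = −7.28/(-1.536) = 4.7 K.

4.7 K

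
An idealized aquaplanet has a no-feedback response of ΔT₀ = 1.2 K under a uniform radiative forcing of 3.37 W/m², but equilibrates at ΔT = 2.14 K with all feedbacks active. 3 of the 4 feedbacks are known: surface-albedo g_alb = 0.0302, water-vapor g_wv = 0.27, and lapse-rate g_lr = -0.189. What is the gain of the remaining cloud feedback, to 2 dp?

0.33

Amplification A = ΔT/ΔT₀ = 2.14/1.2 = 1.783.
Total gain g = 1 − 1/A = 1 − 1/1.783 = 0.4391.
Known gains sum to 0.0302 + 0.27 − 0.189 = 0.1112.
g_cld = 0.4391 − 0.1112 = 0.33.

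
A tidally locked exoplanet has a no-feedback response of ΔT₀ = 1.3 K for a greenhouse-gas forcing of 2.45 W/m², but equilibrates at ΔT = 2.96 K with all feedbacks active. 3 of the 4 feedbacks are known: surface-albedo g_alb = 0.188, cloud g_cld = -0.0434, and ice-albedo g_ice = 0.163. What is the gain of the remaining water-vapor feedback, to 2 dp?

Amplification A = ΔT/ΔT₀ = 2.96/1.3 = 2.277.
Total gain g = 1 − 1/A = 1 − 1/2.277 = 0.5608.
Known gains sum to 0.188 − 0.0434 + 0.163 = 0.3076.
g_wv = 0.5608 − 0.3076 = 0.25.

0.25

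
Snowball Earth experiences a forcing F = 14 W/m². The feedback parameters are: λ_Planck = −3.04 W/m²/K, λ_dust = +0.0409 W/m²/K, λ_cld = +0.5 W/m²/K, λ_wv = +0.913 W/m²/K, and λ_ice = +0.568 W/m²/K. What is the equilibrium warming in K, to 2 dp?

Net feedback parameter λ = (−3.04) + (+0.0409) + (+0.5) + (+0.913) + (+0.568) = -1.0181 W/m²/K.
ΔT = −F/λ = −14/(-1.0181) = 13.75 K.

13.75 K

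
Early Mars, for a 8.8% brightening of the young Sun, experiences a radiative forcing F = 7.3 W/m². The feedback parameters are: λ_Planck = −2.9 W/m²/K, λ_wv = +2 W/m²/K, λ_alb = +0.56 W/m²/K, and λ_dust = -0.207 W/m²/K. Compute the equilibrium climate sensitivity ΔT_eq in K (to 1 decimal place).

13.3 K

Net feedback parameter λ = (−2.9) + (+2) + (+0.56) + (-0.207) = -0.547 W/m²/K.
ΔT = −F/λ = −7.3/(-0.547) = 13.3 K.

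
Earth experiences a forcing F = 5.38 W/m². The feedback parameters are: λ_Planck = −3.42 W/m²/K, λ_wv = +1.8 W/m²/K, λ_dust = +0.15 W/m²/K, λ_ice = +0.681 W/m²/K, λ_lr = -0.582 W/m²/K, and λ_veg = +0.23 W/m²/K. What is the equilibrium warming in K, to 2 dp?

4.72 K

Net feedback parameter λ = (−3.42) + (+1.8) + (+0.15) + (+0.681) + (-0.582) + (+0.23) = -1.141 W/m²/K.
ΔT = −F/λ = −5.38/(-1.141) = 4.72 K.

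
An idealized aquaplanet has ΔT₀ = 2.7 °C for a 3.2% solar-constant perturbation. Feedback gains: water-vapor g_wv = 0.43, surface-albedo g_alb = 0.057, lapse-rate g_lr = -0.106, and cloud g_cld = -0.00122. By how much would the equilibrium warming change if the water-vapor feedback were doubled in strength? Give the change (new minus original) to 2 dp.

9.84 °C

Original: g = 0.37978, ΔT = 2.7/(1−0.37978) = 4.3533 °C.
With doubled water-vapor: g' = 0.80978, ΔT' = 2.7/(1−0.80978) = 14.1941 °C.
Change = 14.1941 − 4.3533 = 9.84 °C.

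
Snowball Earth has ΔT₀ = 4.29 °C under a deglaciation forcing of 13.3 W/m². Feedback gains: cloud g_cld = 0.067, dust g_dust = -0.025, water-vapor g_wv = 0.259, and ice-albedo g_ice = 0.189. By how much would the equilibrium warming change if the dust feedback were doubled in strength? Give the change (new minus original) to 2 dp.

Original: g = 0.49, ΔT = 4.29/(1−0.49) = 8.4118 °C.
With doubled dust: g' = 0.465, ΔT' = 4.29/(1−0.465) = 8.0187 °C.
Change = 8.0187 − 8.4118 = -0.39 °C.

-0.39 °C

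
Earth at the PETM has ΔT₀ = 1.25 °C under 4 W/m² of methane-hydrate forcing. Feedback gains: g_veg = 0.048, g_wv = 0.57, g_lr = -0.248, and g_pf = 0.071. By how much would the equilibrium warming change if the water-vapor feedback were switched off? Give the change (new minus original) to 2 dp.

Original: g = 0.441, ΔT = 1.25/(1−0.441) = 2.2361 °C.
Without water-vapor: g' = -0.129, ΔT' = 1.25/(1+0.129) = 1.1072 °C.
Change = 1.1072 − 2.2361 = -1.13 °C.

-1.13 °C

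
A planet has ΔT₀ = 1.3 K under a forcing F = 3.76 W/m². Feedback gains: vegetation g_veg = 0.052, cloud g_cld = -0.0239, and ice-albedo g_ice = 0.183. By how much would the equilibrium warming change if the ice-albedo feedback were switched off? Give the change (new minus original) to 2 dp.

Original: g = 0.2111, ΔT = 1.3/(1−0.2111) = 1.6479 K.
Without ice-albedo: g' = 0.0281, ΔT' = 1.3/(1−0.0281) = 1.3376 K.
Change = 1.3376 − 1.6479 = -0.31 K.

-0.31 K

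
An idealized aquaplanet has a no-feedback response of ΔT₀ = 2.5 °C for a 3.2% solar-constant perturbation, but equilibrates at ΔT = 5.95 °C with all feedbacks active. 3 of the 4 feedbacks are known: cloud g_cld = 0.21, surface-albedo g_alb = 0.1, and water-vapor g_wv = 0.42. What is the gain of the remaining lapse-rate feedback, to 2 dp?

Amplification A = ΔT/ΔT₀ = 5.95/2.5 = 2.38.
Total gain g = 1 − 1/A = 1 − 1/2.38 = 0.5798.
Known gains sum to 0.21 + 0.1 + 0.42 = 0.73.
g_lr = 0.5798 − 0.73 = -0.15.

-0.15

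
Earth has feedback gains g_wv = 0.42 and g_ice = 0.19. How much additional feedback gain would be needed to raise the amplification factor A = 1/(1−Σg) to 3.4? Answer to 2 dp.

Current total gain = 0.61.
Target gain for A = 3.4: g* = 1 − 1/3.4 = 0.7059.
Additional gain needed = 0.7059 − 0.61 = 0.10.

0.10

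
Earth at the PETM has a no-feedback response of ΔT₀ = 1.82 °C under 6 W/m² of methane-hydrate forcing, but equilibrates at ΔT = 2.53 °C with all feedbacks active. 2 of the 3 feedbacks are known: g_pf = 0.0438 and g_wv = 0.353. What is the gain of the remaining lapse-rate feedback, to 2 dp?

Amplification A = ΔT/ΔT₀ = 2.53/1.82 = 1.39.
Total gain g = 1 − 1/A = 1 − 1/1.39 = 0.2806.
Known gains sum to 0.0438 + 0.353 = 0.3968.
g_lr = 0.2806 − 0.3968 = -0.12.

-0.12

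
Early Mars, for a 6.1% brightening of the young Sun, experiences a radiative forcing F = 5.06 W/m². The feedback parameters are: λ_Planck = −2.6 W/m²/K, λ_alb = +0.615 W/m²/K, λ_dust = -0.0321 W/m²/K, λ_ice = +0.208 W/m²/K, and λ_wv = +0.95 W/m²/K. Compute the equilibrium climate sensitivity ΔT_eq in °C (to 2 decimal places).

5.89 °C

Net feedback parameter λ = (−2.6) + (+0.615) + (-0.0321) + (+0.208) + (+0.95) = -0.8591 W/m²/K.
ΔT = −F/λ = −5.06/(-0.8591) = 5.89 °C.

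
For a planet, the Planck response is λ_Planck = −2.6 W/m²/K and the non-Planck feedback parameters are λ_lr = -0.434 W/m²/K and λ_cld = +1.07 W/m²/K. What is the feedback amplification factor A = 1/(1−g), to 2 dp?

1.32

Convert to gains: g_lr = -0.434/2.6 = -0.1669; g_cld = 1.07/2.6 = 0.4115.
Total gain g = 0.2446.
A = 1/(1 − 0.2446) = 1.32.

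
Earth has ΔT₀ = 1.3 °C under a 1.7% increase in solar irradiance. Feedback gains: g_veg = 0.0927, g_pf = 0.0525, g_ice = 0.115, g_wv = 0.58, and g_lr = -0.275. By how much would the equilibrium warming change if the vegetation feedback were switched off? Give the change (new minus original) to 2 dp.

-0.53 °C

Original: g = 0.5652, ΔT = 1.3/(1−0.5652) = 2.9899 °C.
Without vegetation: g' = 0.4725, ΔT' = 1.3/(1−0.4725) = 2.4645 °C.
Change = 2.4645 − 2.9899 = -0.53 °C.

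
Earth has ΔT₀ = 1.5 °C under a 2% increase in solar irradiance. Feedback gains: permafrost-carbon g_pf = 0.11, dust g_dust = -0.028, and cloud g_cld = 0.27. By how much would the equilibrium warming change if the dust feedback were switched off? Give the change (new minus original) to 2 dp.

0.10 °C

Original: g = 0.352, ΔT = 1.5/(1−0.352) = 2.3148 °C.
Without dust: g' = 0.38, ΔT' = 1.5/(1−0.38) = 2.4194 °C.
Change = 2.4194 − 2.3148 = 0.10 °C.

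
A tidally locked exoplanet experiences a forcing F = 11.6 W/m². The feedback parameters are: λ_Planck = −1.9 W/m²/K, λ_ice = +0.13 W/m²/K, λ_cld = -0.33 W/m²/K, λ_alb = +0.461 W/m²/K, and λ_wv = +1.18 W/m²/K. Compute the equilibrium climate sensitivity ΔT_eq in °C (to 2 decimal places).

25.27 °C

Net feedback parameter λ = (−1.9) + (+0.13) + (-0.33) + (+0.461) + (+1.18) = -0.459 W/m²/K.
ΔT = −F/λ = −11.6/(-0.459) = 25.27 °C.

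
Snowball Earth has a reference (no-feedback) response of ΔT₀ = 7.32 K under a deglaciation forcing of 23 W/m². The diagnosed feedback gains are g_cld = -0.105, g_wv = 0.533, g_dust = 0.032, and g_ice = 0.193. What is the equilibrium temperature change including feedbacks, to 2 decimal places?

Total gain g = -0.105 + 0.533 + 0.032 + 0.193 = 0.653.
Amplification A = 1/(1 − 0.653) = 2.882.
ΔT = 7.32 × 2.882 = 21.10 K.

21.10 K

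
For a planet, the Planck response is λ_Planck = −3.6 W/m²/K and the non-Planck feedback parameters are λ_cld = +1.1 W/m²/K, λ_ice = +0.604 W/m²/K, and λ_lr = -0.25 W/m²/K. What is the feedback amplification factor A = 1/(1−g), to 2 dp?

1.68

Convert to gains: g_cld = 1.1/3.6 = 0.3056; g_ice = 0.604/3.6 = 0.1678; g_lr = -0.25/3.6 = -0.06944.
Total gain g = 0.40396.
A = 1/(1 − 0.40396) = 1.68.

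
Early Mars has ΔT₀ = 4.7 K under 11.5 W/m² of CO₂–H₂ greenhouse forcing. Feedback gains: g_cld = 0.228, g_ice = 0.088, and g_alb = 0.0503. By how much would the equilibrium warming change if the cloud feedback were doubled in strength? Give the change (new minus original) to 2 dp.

Original: g = 0.3663, ΔT = 4.7/(1−0.3663) = 7.4168 K.
With doubled cloud: g' = 0.5943, ΔT' = 4.7/(1−0.5943) = 11.5849 K.
Change = 11.5849 − 7.4168 = 4.17 K.

4.17 K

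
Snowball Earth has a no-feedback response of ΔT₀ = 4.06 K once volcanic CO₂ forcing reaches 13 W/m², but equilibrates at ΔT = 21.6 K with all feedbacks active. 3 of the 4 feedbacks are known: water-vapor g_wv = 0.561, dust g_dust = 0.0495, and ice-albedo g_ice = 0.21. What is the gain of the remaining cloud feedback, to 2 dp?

-0.01

Amplification A = ΔT/ΔT₀ = 21.6/4.06 = 5.32.
Total gain g = 1 − 1/A = 1 − 1/5.32 = 0.812.
Known gains sum to 0.561 + 0.0495 + 0.21 = 0.8205.
g_cld = 0.812 − 0.8205 = -0.01.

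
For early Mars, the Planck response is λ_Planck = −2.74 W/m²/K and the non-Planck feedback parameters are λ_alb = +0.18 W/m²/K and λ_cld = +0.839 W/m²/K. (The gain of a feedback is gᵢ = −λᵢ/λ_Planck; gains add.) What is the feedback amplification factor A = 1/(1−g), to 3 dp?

1.592

Convert to gains: g_alb = 0.18/2.74 = 0.06569; g_cld = 0.839/2.74 = 0.3062.
Total gain g = 0.37189.
A = 1/(1 − 0.37189) = 1.592.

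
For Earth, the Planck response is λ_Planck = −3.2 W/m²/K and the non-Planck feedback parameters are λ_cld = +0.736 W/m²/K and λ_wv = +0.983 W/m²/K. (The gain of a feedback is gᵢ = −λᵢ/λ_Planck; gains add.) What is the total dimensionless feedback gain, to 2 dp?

0.54

Convert to gains: g_cld = 0.736/3.2 = 0.23; g_wv = 0.983/3.2 = 0.3072.
Total gain g = 0.5372.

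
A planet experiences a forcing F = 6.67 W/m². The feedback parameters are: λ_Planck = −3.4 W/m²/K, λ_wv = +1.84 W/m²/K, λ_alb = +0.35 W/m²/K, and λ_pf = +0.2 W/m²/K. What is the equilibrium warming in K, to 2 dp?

6.60 K

Net feedback parameter λ = (−3.4) + (+1.84) + (+0.35) + (+0.2) = -1.01 W/m²/K.
ΔT = −F/λ = −6.67/(-1.01) = 6.60 K.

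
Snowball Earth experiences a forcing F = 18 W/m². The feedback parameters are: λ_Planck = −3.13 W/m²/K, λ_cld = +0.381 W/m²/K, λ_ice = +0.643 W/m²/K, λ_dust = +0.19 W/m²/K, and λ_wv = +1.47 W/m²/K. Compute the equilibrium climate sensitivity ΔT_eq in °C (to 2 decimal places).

Net feedback parameter λ = (−3.13) + (+0.381) + (+0.643) + (+0.19) + (+1.47) = -0.446 W/m²/K.
ΔT = −F/λ = −18/(-0.446) = 40.36 °C.

40.36 °C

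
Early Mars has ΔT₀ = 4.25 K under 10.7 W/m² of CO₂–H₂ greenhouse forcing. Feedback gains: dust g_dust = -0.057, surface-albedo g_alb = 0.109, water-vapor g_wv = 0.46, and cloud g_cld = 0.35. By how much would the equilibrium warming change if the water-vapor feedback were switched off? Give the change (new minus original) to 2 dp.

-23.69 K

Original: g = 0.862, ΔT = 4.25/(1−0.862) = 30.7971 K.
Without water-vapor: g' = 0.402, ΔT' = 4.25/(1−0.402) = 7.1070 K.
Change = 7.1070 − 30.7971 = -23.69 K.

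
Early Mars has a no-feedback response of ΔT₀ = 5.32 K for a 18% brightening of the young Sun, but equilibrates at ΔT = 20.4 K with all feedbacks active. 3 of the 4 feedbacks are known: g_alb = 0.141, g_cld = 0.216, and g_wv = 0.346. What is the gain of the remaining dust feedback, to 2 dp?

0.04

Amplification A = ΔT/ΔT₀ = 20.4/5.32 = 3.835.
Total gain g = 1 − 1/A = 1 − 1/3.835 = 0.7392.
Known gains sum to 0.141 + 0.216 + 0.346 = 0.703.
g_dust = 0.7392 − 0.703 = 0.04.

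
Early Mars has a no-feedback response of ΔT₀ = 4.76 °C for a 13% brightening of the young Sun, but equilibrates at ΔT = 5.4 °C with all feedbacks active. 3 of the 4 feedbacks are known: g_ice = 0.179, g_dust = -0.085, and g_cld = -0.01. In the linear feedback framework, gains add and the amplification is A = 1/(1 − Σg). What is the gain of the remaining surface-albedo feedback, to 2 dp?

Amplification A = ΔT/ΔT₀ = 5.4/4.76 = 1.134.
Total gain g = 1 − 1/A = 1 − 1/1.134 = 0.1182.
Known gains sum to 0.179 − 0.085 − 0.01 = 0.084.
g_alb = 0.1182 − 0.084 = 0.03.

0.03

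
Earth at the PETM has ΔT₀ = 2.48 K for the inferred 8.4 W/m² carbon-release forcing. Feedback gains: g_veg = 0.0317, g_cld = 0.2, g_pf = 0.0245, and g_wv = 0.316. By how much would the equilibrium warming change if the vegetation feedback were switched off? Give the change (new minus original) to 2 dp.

Original: g = 0.5722, ΔT = 2.48/(1−0.5722) = 5.7971 K.
Without vegetation: g' = 0.5405, ΔT' = 2.48/(1−0.5405) = 5.3972 K.
Change = 5.3972 − 5.7971 = -0.40 K.

-0.40 K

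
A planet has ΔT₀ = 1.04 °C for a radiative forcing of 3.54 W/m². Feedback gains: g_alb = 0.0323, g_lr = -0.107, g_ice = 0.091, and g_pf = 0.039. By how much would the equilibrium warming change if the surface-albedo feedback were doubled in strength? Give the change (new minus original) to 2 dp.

Original: g = 0.0553, ΔT = 1.04/(1−0.0553) = 1.1009 °C.
With doubled surface-albedo: g' = 0.0876, ΔT' = 1.04/(1−0.0876) = 1.1399 °C.
Change = 1.1399 − 1.1009 = 0.04 °C.

0.04 °C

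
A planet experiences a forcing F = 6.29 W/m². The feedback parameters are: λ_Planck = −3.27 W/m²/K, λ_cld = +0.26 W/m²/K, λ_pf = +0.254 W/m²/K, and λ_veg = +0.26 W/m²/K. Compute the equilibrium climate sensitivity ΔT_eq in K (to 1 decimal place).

2.5 K

Net feedback parameter λ = (−3.27) + (+0.26) + (+0.254) + (+0.26) = -2.496 W/m²/K.
ΔT = −F/λ = −6.29/(-2.496) = 2.5 K.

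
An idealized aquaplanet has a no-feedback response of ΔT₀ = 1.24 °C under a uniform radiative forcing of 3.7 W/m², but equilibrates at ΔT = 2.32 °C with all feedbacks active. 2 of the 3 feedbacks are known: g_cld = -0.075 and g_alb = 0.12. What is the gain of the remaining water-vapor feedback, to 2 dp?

0.42

Amplification A = ΔT/ΔT₀ = 2.32/1.24 = 1.871.
Total gain g = 1 − 1/A = 1 − 1/1.871 = 0.4655.
Known gains sum to -0.075 + 0.12 = 0.045.
g_wv = 0.4655 − 0.045 = 0.42.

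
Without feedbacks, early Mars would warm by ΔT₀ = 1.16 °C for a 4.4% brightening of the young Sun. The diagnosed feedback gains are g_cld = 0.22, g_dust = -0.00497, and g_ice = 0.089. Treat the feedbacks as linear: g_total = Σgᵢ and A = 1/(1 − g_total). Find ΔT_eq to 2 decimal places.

Total gain g = 0.22 − 0.00497 + 0.089 = 0.30403.
Amplification A = 1/(1 − 0.30403) = 1.437.
ΔT = 1.16 × 1.437 = 1.67 °C.

1.67 °C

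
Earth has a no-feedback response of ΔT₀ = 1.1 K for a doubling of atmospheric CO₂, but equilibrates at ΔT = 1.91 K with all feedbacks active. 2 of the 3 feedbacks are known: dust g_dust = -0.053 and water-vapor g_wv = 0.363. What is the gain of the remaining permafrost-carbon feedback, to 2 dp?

Amplification A = ΔT/ΔT₀ = 1.91/1.1 = 1.736.
Total gain g = 1 − 1/A = 1 − 1/1.736 = 0.424.
Known gains sum to -0.053 + 0.363 = 0.31.
g_pf = 0.424 − 0.31 = 0.11.

0.11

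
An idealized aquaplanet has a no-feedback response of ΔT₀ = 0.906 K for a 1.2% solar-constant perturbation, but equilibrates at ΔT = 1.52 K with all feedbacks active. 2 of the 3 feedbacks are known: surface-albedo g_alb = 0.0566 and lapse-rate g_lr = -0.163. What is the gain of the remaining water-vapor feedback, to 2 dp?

Amplification A = ΔT/ΔT₀ = 1.52/0.906 = 1.678.
Total gain g = 1 − 1/A = 1 − 1/1.678 = 0.4041.
Known gains sum to 0.0566 − 0.163 = -0.1064.
g_wv = 0.4041 + 0.1064 = 0.51.

0.51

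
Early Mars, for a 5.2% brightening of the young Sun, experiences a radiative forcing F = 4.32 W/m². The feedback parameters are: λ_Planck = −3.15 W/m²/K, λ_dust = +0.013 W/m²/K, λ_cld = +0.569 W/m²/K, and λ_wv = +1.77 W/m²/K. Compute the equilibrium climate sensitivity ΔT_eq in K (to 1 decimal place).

5.4 K

Net feedback parameter λ = (−3.15) + (+0.013) + (+0.569) + (+1.77) = -0.798 W/m²/K.
ΔT = −F/λ = −4.32/(-0.798) = 5.4 K.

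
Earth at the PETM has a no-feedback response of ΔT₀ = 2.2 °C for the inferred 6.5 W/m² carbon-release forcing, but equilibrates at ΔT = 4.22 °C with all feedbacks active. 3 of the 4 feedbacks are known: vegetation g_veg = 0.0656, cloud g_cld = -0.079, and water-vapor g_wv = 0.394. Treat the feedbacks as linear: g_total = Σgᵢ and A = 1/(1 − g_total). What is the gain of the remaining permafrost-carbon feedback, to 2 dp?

0.10

Amplification A = ΔT/ΔT₀ = 4.22/2.2 = 1.918.
Total gain g = 1 − 1/A = 1 − 1/1.918 = 0.4786.
Known gains sum to 0.0656 − 0.079 + 0.394 = 0.3806.
g_pf = 0.4786 − 0.3806 = 0.10.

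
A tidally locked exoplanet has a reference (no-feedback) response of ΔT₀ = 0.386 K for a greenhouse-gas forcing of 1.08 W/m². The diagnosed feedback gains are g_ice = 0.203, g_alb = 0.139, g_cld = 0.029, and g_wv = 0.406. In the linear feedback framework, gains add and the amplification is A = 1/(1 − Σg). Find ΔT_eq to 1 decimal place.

Total gain g = 0.203 + 0.139 + 0.029 + 0.406 = 0.777.
Amplification A = 1/(1 − 0.777) = 4.484.
ΔT = 0.386 × 4.484 = 1.7 K.

1.7 K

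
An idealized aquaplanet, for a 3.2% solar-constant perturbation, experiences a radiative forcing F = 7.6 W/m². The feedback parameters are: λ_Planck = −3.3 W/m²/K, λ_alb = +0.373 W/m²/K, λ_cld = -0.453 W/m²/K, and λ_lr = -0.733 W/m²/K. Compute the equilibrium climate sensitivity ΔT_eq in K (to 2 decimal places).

Net feedback parameter λ = (−3.3) + (+0.373) + (-0.453) + (-0.733) = -4.113 W/m²/K.
ΔT = −F/λ = −7.6/(-4.113) = 1.85 K.

1.85 K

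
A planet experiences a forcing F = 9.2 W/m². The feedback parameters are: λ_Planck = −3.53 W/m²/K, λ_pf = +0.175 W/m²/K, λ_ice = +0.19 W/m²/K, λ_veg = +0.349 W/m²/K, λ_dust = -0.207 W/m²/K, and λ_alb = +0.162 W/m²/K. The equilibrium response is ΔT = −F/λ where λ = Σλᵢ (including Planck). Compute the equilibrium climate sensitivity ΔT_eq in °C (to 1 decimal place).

Net feedback parameter λ = (−3.53) + (+0.175) + (+0.19) + (+0.349) + (-0.207) + (+0.162) = -2.861 W/m²/K.
ΔT = −F/λ = −9.2/(-2.861) = 3.2 °C.

3.2 °C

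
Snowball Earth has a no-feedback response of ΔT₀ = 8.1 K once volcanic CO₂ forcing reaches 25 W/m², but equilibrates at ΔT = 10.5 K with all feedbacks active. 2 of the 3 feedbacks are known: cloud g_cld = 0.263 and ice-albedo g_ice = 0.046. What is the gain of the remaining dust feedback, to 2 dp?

Amplification A = ΔT/ΔT₀ = 10.5/8.1 = 1.296.
Total gain g = 1 − 1/A = 1 − 1/1.296 = 0.2284.
Known gains sum to 0.263 + 0.046 = 0.309.
g_dust = 0.2284 − 0.309 = -0.08.

-0.08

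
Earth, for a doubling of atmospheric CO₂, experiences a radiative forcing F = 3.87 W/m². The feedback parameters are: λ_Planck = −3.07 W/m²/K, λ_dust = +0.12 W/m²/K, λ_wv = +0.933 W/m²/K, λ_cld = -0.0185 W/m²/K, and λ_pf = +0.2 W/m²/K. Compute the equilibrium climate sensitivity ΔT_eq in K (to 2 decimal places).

Net feedback parameter λ = (−3.07) + (+0.12) + (+0.933) + (-0.0185) + (+0.2) = -1.8355 W/m²/K.
ΔT = −F/λ = −3.87/(-1.8355) = 2.11 K.

2.11 K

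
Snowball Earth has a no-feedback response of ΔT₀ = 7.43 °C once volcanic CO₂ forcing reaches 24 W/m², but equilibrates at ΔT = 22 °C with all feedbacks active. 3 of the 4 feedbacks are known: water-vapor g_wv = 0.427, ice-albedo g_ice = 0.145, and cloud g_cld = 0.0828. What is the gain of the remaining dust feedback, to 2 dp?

0.01

Amplification A = ΔT/ΔT₀ = 22/7.43 = 2.961.
Total gain g = 1 − 1/A = 1 − 1/2.961 = 0.6623.
Known gains sum to 0.427 + 0.145 + 0.0828 = 0.6548.
g_dust = 0.6623 − 0.6548 = 0.01.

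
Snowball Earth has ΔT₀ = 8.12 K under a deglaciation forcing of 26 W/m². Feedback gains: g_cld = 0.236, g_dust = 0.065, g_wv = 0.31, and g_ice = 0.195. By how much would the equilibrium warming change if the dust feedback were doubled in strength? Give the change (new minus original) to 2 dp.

Original: g = 0.806, ΔT = 8.12/(1−0.806) = 41.8557 K.
With doubled dust: g' = 0.871, ΔT' = 8.12/(1−0.871) = 62.9457 K.
Change = 62.9457 − 41.8557 = 21.09 K.

21.09 K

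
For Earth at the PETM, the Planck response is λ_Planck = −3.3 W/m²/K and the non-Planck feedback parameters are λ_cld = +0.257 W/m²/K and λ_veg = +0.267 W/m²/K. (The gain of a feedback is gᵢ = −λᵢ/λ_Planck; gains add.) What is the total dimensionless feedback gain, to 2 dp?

Convert to gains: g_cld = 0.257/3.3 = 0.07788; g_veg = 0.267/3.3 = 0.08091.
Total gain g = 0.15879.

0.16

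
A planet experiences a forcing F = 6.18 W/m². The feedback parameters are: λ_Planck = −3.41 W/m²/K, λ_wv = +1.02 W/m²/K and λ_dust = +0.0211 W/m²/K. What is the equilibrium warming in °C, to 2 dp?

Net feedback parameter λ = (−3.41) + (+1.02) + (+0.0211) = -2.3689 W/m²/K.
ΔT = −F/λ = −6.18/(-2.3689) = 2.61 °C.

2.61 °C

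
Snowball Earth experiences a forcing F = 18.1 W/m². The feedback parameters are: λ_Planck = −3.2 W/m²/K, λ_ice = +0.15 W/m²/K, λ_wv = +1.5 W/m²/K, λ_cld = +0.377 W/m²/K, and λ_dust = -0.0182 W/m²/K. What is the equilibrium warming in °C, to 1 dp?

15.2 °C

Net feedback parameter λ = (−3.2) + (+0.15) + (+1.5) + (+0.377) + (-0.0182) = -1.1912 W/m²/K.
ΔT = −F/λ = −18.1/(-1.1912) = 15.2 °C.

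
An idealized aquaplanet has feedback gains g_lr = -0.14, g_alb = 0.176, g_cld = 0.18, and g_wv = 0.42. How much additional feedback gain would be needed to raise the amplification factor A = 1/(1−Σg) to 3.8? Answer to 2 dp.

0.10

Current total gain = 0.636.
Target gain for A = 3.8: g* = 1 − 1/3.8 = 0.7368.
Additional gain needed = 0.7368 − 0.636 = 0.10.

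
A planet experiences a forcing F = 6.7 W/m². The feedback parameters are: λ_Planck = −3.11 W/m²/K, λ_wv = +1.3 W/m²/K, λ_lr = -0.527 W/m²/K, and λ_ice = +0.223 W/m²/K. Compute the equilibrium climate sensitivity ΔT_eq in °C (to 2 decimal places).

3.17 °C

Net feedback parameter λ = (−3.11) + (+1.3) + (-0.527) + (+0.223) = -2.114 W/m²/K.
ΔT = −F/λ = −6.7/(-2.114) = 3.17 °C.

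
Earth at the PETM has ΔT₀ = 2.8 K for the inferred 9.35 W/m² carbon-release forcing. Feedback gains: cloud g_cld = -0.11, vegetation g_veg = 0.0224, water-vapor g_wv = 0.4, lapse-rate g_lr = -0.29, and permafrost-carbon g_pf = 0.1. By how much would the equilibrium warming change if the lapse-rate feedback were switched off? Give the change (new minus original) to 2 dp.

Original: g = 0.1224, ΔT = 2.8/(1−0.1224) = 3.1905 K.
Without lapse-rate: g' = 0.4124, ΔT' = 2.8/(1−0.4124) = 4.7651 K.
Change = 4.7651 − 3.1905 = 1.57 K.

1.57 K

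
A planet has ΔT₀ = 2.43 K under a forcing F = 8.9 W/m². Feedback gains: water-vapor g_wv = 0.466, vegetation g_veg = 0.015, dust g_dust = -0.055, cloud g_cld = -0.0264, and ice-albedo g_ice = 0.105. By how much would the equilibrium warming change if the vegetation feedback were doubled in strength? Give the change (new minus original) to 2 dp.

0.15 K

Original: g = 0.5046, ΔT = 2.43/(1−0.5046) = 4.9051 K.
With doubled vegetation: g' = 0.5196, ΔT' = 2.43/(1−0.5196) = 5.0583 K.
Change = 5.0583 − 4.9051 = 0.15 K.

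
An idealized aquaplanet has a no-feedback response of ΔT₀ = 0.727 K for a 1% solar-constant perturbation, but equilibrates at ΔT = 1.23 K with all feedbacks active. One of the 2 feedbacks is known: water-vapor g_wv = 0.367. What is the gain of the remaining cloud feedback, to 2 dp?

0.04

Amplification A = ΔT/ΔT₀ = 1.23/0.727 = 1.692.
Total gain g = 1 − 1/A = 1 − 1/1.692 = 0.409.
The known gain is 0.367.
g_cld = 0.409 − 0.367 = 0.04.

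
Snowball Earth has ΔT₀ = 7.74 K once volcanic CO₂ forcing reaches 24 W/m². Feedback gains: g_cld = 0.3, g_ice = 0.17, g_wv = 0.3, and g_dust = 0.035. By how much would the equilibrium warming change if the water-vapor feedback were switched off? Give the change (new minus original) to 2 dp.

-24.06 K

Original: g = 0.805, ΔT = 7.74/(1−0.805) = 39.6923 K.
Without water-vapor: g' = 0.505, ΔT' = 7.74/(1−0.505) = 15.6364 K.
Change = 15.6364 − 39.6923 = -24.06 K.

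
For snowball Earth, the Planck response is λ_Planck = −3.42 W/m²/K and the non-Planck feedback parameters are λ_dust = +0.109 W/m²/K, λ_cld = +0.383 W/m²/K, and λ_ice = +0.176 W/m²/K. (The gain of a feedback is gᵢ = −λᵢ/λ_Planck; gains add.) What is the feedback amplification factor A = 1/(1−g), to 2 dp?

1.24

Convert to gains: g_dust = 0.109/3.42 = 0.03187; g_cld = 0.383/3.42 = 0.112; g_ice = 0.176/3.42 = 0.05146.
Total gain g = 0.19533.
A = 1/(1 − 0.19533) = 1.24.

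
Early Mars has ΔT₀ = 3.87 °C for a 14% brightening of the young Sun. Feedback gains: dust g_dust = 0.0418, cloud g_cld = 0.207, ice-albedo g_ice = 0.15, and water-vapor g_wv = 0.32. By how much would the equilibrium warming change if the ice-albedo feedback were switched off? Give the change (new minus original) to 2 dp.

Original: g = 0.7188, ΔT = 3.87/(1−0.7188) = 13.7624 °C.
Without ice-albedo: g' = 0.5688, ΔT' = 3.87/(1−0.5688) = 8.9750 °C.
Change = 8.9750 − 13.7624 = -4.79 °C.

-4.79 °C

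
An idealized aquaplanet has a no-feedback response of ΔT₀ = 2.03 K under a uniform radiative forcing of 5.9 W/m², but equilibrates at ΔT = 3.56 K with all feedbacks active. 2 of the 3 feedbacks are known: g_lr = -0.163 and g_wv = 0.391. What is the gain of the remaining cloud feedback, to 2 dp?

0.20

Amplification A = ΔT/ΔT₀ = 3.56/2.03 = 1.754.
Total gain g = 1 − 1/A = 1 − 1/1.754 = 0.4299.
Known gains sum to -0.163 + 0.391 = 0.228.
g_cld = 0.4299 − 0.228 = 0.20.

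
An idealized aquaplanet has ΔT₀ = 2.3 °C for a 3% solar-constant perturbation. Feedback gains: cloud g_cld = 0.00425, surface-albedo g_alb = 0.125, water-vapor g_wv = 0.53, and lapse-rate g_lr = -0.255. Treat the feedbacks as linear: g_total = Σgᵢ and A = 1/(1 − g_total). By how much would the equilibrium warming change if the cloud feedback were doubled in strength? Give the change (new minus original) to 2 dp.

Original: g = 0.40425, ΔT = 2.3/(1−0.40425) = 3.8607 °C.
With doubled cloud: g' = 0.4085, ΔT' = 2.3/(1−0.4085) = 3.8884 °C.
Change = 3.8884 − 3.8607 = 0.03 °C.

0.03 °C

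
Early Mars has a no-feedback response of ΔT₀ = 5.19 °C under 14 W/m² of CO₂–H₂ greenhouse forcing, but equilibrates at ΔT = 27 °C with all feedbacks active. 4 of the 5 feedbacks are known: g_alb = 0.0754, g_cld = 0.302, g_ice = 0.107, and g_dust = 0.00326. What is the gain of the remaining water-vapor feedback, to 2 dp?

Amplification A = ΔT/ΔT₀ = 27/5.19 = 5.202.
Total gain g = 1 − 1/A = 1 − 1/5.202 = 0.8078.
Known gains sum to 0.0754 + 0.302 + 0.107 + 0.00326 = 0.48766.
g_wv = 0.8078 − 0.48766 = 0.32.

0.32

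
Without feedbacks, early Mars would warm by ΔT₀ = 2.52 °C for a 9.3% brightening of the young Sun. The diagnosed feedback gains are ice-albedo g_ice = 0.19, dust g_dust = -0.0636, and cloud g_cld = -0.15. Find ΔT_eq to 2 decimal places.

Total gain g = 0.19 − 0.0636 − 0.15 = -0.0236.
Amplification A = 1/(1 + 0.0236) = 0.9769.
ΔT = 2.52 × 0.9769 = 2.46 °C.

2.46 °C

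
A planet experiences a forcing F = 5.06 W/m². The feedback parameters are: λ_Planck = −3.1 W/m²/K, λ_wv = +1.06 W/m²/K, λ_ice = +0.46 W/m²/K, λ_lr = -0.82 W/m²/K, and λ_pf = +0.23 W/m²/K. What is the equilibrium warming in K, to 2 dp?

Net feedback parameter λ = (−3.1) + (+1.06) + (+0.46) + (-0.82) + (+0.23) = -2.17 W/m²/K.
ΔT = −F/λ = −5.06/(-2.17) = 2.33 K.

2.33 K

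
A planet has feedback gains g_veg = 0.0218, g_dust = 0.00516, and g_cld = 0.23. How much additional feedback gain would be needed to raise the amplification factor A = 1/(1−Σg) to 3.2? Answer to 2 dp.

0.43

Current total gain = 0.25696.
Target gain for A = 3.2: g* = 1 − 1/3.2 = 0.6875.
Additional gain needed = 0.6875 − 0.25696 = 0.43.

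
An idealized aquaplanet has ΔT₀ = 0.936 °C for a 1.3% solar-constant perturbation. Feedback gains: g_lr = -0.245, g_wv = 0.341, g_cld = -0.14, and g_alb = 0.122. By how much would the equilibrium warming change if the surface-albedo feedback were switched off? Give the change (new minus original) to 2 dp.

Original: g = 0.078, ΔT = 0.936/(1−0.078) = 1.0152 °C.
Without surface-albedo: g' = -0.044, ΔT' = 0.936/(1+0.044) = 0.8966 °C.
Change = 0.8966 − 1.0152 = -0.12 °C.

-0.12 °C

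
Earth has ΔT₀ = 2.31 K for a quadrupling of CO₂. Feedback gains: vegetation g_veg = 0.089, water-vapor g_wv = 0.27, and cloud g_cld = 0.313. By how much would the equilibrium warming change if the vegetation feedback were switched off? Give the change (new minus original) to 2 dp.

Original: g = 0.672, ΔT = 2.31/(1−0.672) = 7.0427 K.
Without vegetation: g' = 0.583, ΔT' = 2.31/(1−0.583) = 5.5396 K.
Change = 5.5396 − 7.0427 = -1.50 K.

-1.50 K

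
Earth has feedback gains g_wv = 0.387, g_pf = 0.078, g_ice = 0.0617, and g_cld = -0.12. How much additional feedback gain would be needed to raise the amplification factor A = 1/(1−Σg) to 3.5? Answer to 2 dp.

0.31

Current total gain = 0.4067.
Target gain for A = 3.5: g* = 1 − 1/3.5 = 0.7143.
Additional gain needed = 0.7143 − 0.4067 = 0.31.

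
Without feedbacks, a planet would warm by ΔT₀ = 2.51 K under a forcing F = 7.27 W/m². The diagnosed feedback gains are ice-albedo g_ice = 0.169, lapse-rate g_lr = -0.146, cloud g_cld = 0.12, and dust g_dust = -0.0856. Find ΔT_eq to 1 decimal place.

Total gain g = 0.169 − 0.146 + 0.12 − 0.0856 = 0.0574.
Amplification A = 1/(1 − 0.0574) = 1.061.
ΔT = 2.51 × 1.061 = 2.7 K.

2.7 K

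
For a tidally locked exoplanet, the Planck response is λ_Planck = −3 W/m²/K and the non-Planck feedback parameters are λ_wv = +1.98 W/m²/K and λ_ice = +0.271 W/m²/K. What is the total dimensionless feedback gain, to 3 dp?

0.750

Convert to gains: g_wv = 1.98/3 = 0.66; g_ice = 0.271/3 = 0.09033.
Total gain g = 0.75033.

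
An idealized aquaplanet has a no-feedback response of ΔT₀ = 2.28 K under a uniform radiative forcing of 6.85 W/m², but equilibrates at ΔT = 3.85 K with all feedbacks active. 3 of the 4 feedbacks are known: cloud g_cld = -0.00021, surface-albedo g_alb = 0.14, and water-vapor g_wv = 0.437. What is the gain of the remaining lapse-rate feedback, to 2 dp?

Amplification A = ΔT/ΔT₀ = 3.85/2.28 = 1.689.
Total gain g = 1 − 1/A = 1 − 1/1.689 = 0.4079.
Known gains sum to -0.00021 + 0.14 + 0.437 = 0.57679.
g_lr = 0.4079 − 0.57679 = -0.17.

-0.17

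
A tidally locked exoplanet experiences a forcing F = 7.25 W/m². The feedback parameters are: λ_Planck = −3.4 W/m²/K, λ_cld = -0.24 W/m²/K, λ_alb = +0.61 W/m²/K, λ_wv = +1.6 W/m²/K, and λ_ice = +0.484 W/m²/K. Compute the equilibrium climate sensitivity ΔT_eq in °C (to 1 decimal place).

7.7 °C

Net feedback parameter λ = (−3.4) + (-0.24) + (+0.61) + (+1.6) + (+0.484) = -0.946 W/m²/K.
ΔT = −F/λ = −7.25/(-0.946) = 7.7 °C.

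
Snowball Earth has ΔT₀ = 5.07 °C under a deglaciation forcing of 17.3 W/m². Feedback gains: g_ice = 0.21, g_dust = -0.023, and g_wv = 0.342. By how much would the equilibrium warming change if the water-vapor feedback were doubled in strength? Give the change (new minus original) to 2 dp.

28.54 °C

Original: g = 0.529, ΔT = 5.07/(1−0.529) = 10.7643 °C.
With doubled water-vapor: g' = 0.871, ΔT' = 5.07/(1−0.871) = 39.3023 °C.
Change = 39.3023 − 10.7643 = 28.54 °C.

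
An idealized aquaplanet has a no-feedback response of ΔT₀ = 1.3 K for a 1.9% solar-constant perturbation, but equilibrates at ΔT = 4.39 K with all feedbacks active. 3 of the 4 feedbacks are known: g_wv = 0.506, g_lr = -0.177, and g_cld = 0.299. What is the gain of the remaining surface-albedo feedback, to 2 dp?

0.08

Amplification A = ΔT/ΔT₀ = 4.39/1.3 = 3.377.
Total gain g = 1 − 1/A = 1 − 1/3.377 = 0.7039.
Known gains sum to 0.506 − 0.177 + 0.299 = 0.628.
g_alb = 0.7039 − 0.628 = 0.08.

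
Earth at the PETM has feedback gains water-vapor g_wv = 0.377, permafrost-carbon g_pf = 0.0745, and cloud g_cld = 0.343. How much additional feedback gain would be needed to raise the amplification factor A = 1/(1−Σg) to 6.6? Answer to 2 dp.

Current total gain = 0.7945.
Target gain for A = 6.6: g* = 1 − 1/6.6 = 0.8485.
Additional gain needed = 0.8485 − 0.7945 = 0.05.

0.05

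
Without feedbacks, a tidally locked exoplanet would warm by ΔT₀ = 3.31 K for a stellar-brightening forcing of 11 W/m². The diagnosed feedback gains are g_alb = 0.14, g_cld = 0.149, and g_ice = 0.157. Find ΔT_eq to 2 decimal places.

5.97 K

Total gain g = 0.14 + 0.149 + 0.157 = 0.446.
Amplification A = 1/(1 − 0.446) = 1.805.
ΔT = 3.31 × 1.805 = 5.97 K.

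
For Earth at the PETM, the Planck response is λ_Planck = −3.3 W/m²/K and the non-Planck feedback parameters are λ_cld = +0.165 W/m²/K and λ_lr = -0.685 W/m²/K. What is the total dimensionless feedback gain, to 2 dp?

-0.16

Convert to gains: g_cld = 0.165/3.3 = 0.05; g_lr = -0.685/3.3 = -0.2076.
Total gain g = -0.1576.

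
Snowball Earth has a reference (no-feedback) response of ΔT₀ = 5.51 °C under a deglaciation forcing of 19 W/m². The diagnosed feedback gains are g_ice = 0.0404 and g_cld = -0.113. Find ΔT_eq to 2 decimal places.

Total gain g = 0.0404 − 0.113 = -0.0726.
Amplification A = 1/(1 + 0.0726) = 0.9323.
ΔT = 5.51 × 0.9323 = 5.14 °C.

5.14 °C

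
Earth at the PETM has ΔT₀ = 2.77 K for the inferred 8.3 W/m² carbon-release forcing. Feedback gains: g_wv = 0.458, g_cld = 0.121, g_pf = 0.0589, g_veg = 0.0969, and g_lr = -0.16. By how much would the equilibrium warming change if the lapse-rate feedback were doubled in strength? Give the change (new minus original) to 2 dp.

-1.78 K

Original: g = 0.5748, ΔT = 2.77/(1−0.5748) = 6.5146 K.
With doubled lapse-rate: g' = 0.4148, ΔT' = 2.77/(1−0.4148) = 4.7334 K.
Change = 4.7334 − 6.5146 = -1.78 K.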